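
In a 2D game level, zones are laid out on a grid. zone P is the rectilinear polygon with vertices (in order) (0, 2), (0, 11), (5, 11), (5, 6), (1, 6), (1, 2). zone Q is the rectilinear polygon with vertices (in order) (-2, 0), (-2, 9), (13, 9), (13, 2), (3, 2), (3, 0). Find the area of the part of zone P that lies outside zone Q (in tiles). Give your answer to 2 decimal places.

10.00

|zone P| = 29, |zone P∩zone Q| = 19.
|zone P ∖ zone Q| = |zone P| − |zone P∩zone Q| = 29 − 19 = 10.00.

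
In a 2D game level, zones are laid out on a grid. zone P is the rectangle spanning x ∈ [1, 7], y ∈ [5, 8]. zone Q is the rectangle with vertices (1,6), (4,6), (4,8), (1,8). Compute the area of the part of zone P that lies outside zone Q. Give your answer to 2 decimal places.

12.00

|zone P∩zone Q|: x∈[1,4], y∈[6,8] → 3·2 = 6.
|zone P| = 18.
|zone P ∖ zone Q| = |zone P| − |zone P∩zone Q| = 18 − 6 = 12.00.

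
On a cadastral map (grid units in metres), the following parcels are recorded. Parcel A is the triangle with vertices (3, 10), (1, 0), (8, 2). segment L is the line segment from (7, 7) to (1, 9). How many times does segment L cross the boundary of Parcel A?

The segment meets the boundary at (2.688,8.438), (4.316,7.895).

2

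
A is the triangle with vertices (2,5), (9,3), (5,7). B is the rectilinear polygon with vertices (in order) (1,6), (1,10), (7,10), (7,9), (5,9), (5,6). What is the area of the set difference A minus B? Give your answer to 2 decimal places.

9.25

|A| = 10, |A∩B| = 0.75.
|A ∖ B| = |A| − |A∩B| = 10 − 0.75 = 9.25.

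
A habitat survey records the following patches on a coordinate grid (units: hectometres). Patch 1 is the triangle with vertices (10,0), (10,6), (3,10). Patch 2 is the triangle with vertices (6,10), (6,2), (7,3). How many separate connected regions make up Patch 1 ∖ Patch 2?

Patch 1 ∖ Patch 2 splits into 2 disjoint pieces (area 15.7231, area 3.8571).

2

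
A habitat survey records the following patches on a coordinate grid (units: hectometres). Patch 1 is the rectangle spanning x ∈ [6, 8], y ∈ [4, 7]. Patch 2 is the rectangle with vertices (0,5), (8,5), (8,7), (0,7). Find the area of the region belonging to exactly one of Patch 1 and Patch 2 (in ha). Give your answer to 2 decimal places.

|Patch 1∩Patch 2|: x∈[6,8], y∈[5,7] → 2·2 = 4.
|Patch 1 △ Patch 2| = |Patch 1| + |Patch 2| − 2·|Patch 1∩Patch 2| = 6 + 16 − 8 = 14.00.

14.00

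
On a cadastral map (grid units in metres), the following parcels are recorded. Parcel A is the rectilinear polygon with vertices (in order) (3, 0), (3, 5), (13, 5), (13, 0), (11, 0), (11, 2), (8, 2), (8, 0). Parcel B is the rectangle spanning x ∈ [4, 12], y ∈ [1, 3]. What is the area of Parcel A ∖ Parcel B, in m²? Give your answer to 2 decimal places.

|Parcel A| = 44, |Parcel A∩Parcel B| = 13.
|Parcel A ∖ Parcel B| = |Parcel A| − |Parcel A∩Parcel B| = 44 − 13 = 31.00.

31.00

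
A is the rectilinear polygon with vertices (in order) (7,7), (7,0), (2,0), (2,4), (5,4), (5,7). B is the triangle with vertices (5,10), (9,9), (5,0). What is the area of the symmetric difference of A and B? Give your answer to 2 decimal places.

27.00

|A| = 26, |B| = 20, |A∩B| = 9.5.
|A △ B| = |A| + |B| − 2·|A∩B| = 26 + 20 − 19 = 27.00.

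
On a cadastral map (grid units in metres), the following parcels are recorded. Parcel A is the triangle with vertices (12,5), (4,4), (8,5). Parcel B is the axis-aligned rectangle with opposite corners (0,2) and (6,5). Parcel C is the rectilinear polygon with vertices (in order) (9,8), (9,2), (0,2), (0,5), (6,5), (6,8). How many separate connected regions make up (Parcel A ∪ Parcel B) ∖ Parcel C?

1

(Parcel A ∪ Parcel B) ∖ Parcel C is a single connected region.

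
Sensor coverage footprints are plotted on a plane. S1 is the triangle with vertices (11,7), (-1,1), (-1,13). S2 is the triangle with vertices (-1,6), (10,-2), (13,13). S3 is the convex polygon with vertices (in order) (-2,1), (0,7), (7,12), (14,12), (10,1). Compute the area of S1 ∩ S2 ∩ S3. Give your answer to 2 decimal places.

37.05

The intersection is the polygon with vertices (-0.463,5.61), (-0.2,6.4), (6,9.5), (11,7), (3.074,3.037).
By the shoelace formula its area is 37.05.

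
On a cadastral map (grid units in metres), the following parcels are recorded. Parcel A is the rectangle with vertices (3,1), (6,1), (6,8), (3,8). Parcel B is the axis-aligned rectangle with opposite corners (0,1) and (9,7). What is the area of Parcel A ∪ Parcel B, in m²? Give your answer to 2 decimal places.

By inclusion–exclusion:
Individual areas: |Parcel A| = 21, |Parcel B| = 54.
|Parcel A∩Parcel B|: x∈[3,6], y∈[1,7] → 3·6 = 18.
|Parcel A ∪ Parcel B| = 75 − 18 = 57.00.

57.00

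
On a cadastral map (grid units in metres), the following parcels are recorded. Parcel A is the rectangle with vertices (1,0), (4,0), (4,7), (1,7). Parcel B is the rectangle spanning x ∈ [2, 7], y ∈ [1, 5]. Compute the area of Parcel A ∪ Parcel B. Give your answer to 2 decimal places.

By inclusion–exclusion:
Individual areas: |Parcel A| = 21, |Parcel B| = 20.
|Parcel A∩Parcel B|: x∈[2,4], y∈[1,5] → 2·4 = 8.
|Parcel A ∪ Parcel B| = 41 − 8 = 33.00.

33.00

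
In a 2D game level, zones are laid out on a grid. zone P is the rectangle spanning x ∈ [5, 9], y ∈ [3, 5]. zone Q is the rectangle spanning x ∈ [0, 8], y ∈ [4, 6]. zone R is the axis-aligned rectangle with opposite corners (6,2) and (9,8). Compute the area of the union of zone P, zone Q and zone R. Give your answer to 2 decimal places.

31.00

By inclusion–exclusion:
Individual areas: |zone P| = 8, |zone Q| = 16, |zone R| = 18.
|zone P∩zone Q|: x∈[5,8], y∈[4,5] → 3·1 = 3.
|zone P∩zone R|: x∈[6,9], y∈[3,5] → 3·2 = 6.
|zone Q∩zone R|: x∈[6,8], y∈[4,6] → 2·2 = 4.
|zone P∩zone Q∩zone R| = 2.
|zone P ∪ zone Q ∪ zone R| = 42 − 13 + 2 = 31.00.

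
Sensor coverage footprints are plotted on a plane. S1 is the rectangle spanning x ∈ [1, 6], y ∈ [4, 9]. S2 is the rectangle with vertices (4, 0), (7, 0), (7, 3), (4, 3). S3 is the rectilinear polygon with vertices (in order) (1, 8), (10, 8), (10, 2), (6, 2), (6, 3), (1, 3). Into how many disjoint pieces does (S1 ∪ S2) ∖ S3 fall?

2

(S1 ∪ S2) ∖ S3 splits into 2 disjoint pieces (area 5, area 8).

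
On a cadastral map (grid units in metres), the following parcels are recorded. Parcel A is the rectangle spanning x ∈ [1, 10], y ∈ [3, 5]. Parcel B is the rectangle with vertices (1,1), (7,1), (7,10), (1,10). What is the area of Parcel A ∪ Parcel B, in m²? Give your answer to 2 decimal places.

By inclusion–exclusion:
Individual areas: |Parcel A| = 18, |Parcel B| = 54.
|Parcel A∩Parcel B|: x∈[1,7], y∈[3,5] → 6·2 = 12.
|Parcel A ∪ Parcel B| = 72 − 12 = 60.00.

60.00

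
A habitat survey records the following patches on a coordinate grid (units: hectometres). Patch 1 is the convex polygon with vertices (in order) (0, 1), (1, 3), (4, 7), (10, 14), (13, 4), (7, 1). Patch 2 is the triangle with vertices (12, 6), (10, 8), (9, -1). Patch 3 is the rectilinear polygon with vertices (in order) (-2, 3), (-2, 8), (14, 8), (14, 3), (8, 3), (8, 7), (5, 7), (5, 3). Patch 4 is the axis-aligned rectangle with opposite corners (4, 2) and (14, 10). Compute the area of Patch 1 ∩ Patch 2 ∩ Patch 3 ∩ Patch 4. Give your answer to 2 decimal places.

7.46

The intersection is the polygon with vertices (12,6), (10.714,3), (9.444,3), (10,8).
By the shoelace formula its area is 7.46.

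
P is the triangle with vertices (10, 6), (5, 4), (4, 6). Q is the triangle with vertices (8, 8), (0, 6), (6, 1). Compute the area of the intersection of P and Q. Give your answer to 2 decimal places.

The intersection is the polygon with vertices (5,4), (4,6), (7.429,6), (7.097,4.839).
By the shoelace formula its area is 4.51.

4.51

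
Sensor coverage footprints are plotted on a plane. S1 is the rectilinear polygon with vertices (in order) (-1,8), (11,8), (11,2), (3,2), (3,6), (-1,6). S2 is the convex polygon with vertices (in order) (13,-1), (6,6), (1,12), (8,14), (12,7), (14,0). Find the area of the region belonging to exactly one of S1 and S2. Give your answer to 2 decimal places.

86.67

|S1| = 56, |S2| = 78, |S1∩S2| = 23.6667.
|S1 △ S2| = |S1| + |S2| − 2·|S1∩S2| = 56 + 78 − 47.3333 = 86.67.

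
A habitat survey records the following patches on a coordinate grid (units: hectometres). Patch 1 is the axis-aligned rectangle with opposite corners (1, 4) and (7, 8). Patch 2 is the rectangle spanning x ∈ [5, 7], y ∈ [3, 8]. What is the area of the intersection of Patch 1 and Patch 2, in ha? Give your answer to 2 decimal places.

|Patch 1∩Patch 2|: x∈[5,7], y∈[4,8] → 2·4 = 8.

8.00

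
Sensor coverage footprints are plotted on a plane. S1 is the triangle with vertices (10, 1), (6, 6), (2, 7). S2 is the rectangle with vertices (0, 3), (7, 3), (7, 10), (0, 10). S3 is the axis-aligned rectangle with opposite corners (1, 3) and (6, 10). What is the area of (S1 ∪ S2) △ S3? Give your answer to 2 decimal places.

|S1 ∪ S2| = 51.25.
|(S1 ∪ S2) ∩ S3| = 35.
|(S1 ∪ S2) △ S3| = 51.25 + 35 − 70 = 16.25.

16.25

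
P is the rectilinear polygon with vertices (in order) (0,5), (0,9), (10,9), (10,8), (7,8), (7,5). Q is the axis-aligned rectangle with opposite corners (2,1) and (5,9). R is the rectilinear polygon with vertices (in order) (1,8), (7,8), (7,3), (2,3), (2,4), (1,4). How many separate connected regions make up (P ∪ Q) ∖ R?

2

(P ∪ Q) ∖ R splits into 2 disjoint pieces (area 13, area 6).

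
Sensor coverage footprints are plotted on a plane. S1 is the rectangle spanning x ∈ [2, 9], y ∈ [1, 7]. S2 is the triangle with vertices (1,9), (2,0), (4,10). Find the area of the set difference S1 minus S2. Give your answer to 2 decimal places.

37.20

|S1| = 42, |S1∩S2| = 4.8.
|S1 ∖ S2| = |S1| − |S1∩S2| = 42 − 4.8 = 37.20.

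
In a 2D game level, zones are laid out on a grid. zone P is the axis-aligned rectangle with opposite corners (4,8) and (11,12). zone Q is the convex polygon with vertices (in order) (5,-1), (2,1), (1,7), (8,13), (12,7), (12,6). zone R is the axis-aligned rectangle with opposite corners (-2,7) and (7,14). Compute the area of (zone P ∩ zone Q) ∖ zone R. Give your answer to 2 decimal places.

|zone P ∩ zone Q| = 20.4762.
|(zone P ∩ zone Q) ∩ zone R| = 8.5595.
|(zone P ∩ zone Q) ∖ zone R| = 20.4762 − 8.5595 = 11.92.

11.92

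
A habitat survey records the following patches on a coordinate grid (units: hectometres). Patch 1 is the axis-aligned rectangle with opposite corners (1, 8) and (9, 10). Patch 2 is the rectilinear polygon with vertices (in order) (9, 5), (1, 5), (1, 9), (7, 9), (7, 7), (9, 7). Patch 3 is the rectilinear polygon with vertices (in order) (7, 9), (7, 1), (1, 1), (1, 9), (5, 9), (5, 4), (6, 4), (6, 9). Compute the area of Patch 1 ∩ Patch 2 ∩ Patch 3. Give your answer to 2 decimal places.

5.00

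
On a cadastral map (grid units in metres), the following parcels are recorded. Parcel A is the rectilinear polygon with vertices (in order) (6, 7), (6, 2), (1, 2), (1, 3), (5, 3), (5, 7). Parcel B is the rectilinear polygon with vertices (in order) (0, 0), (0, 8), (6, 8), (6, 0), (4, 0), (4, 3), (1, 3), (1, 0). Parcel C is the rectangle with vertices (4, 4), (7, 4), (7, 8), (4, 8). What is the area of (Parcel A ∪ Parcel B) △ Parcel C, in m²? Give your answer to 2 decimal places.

|Parcel A ∪ Parcel B| = 42.
|(Parcel A ∪ Parcel B) ∩ Parcel C| = 8.
|(Parcel A ∪ Parcel B) △ Parcel C| = 42 + 12 − 16 = 38.00.

38.00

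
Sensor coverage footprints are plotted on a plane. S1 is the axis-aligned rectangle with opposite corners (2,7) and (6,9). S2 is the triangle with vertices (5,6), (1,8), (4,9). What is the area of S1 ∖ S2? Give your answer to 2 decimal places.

|S1| = 8, |S1∩S2| = 3.75.
|S1 ∖ S2| = |S1| − |S1∩S2| = 8 − 3.75 = 4.25.

4.25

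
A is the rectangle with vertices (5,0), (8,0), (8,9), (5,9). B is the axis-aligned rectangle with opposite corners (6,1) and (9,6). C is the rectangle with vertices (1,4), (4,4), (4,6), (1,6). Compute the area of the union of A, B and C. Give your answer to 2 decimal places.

38.00

By inclusion–exclusion:
Individual areas: |A| = 27, |B| = 15, |C| = 6.
|A∩B|: x∈[6,8], y∈[1,6] → 2·5 = 10.
|A∩C| = 0 (no overlap).
|B∩C| = 0 (no overlap).
|A∩B∩C| = 0.
|A ∪ B ∪ C| = 48 − 10 + 0 = 38.00.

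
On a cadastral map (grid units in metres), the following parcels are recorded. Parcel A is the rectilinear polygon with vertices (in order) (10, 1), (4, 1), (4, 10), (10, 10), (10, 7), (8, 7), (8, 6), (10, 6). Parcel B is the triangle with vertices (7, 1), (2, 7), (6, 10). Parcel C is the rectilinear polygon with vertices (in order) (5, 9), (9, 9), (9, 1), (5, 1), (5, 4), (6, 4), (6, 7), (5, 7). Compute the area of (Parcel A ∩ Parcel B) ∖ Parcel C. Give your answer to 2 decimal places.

|Parcel A ∩ Parcel B| = 15.6.
|(Parcel A ∩ Parcel B) ∩ Parcel C| = 7.0444.
|(Parcel A ∩ Parcel B) ∖ Parcel C| = 15.6 − 7.0444 = 8.56.

8.56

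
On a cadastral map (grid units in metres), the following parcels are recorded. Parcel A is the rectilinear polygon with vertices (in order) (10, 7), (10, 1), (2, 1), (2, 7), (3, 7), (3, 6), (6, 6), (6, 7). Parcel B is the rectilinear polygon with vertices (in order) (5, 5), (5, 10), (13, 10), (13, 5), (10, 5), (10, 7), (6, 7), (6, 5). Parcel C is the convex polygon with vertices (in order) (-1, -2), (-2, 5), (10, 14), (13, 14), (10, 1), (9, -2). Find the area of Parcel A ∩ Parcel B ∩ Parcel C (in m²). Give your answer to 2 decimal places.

1.00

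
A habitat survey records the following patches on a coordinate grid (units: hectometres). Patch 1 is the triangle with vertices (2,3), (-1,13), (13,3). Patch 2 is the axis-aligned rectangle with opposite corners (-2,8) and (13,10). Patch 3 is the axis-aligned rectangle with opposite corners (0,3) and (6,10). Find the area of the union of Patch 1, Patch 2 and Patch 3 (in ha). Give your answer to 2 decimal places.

By inclusion–exclusion:
Individual areas: |Patch 1| = 55, |Patch 2| = 30, |Patch 3| = 42.
|Patch 1∩Patch 2| = 8.8.
|Patch 1∩Patch 3| = 32.5333.
|Patch 2∩Patch 3|: x∈[0,6], y∈[8,10] → 6·2 = 12.
|Patch 1∩Patch 2∩Patch 3| = 8.7833.
|Patch 1 ∪ Patch 2 ∪ Patch 3| = 127 − 53.3333 + 8.7833 = 82.45.

82.45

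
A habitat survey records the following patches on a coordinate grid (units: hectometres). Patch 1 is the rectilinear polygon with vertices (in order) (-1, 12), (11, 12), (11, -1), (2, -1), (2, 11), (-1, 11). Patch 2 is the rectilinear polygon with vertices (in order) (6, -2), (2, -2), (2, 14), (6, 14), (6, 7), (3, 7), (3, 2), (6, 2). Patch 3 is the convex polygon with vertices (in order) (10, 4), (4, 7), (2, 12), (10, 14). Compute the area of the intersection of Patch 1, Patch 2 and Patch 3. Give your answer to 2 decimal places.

The intersection is the polygon with vertices (6,7), (4,7), (2,12), (6,12).
By the shoelace formula its area is 15.00.

15.00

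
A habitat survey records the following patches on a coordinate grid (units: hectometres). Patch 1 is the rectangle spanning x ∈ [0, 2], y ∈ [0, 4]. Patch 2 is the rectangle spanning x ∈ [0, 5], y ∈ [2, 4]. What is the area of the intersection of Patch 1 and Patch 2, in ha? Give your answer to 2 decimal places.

4.00

|Patch 1∩Patch 2|: x∈[0,2], y∈[2,4] → 2·2 = 4.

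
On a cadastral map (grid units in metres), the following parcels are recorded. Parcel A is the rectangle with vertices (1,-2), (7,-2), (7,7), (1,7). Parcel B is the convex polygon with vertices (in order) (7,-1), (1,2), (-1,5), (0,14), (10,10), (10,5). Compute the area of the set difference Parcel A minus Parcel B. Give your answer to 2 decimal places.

|Parcel A| = 54, |Parcel A∩Parcel B| = 39.
|Parcel A ∖ Parcel B| = |Parcel A| − |Parcel A∩Parcel B| = 54 − 39 = 15.00.

15.00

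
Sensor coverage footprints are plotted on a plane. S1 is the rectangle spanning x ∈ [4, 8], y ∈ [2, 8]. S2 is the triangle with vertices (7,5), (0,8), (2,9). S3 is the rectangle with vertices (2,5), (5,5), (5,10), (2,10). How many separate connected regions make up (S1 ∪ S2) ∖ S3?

(S1 ∪ S2) ∖ S3 splits into 2 disjoint pieces (area 21, area 1.8571).

2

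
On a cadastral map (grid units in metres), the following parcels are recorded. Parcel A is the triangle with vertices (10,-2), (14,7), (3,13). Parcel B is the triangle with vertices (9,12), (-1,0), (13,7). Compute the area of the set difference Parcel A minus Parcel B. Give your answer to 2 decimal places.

36.08

|Parcel A| = 61.5, |Parcel A∩Parcel B| = 25.42.
|Parcel A ∖ Parcel B| = |Parcel A| − |Parcel A∩Parcel B| = 61.5 − 25.42 = 36.08.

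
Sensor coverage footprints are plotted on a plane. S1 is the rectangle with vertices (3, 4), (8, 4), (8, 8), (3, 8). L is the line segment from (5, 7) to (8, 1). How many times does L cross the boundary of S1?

The segment meets the boundary at (6.5,4).

1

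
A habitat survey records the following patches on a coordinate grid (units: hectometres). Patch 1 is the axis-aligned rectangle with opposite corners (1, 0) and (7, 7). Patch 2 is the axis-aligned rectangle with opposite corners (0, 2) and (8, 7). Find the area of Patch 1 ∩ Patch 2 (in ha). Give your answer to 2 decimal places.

30.00

|Patch 1∩Patch 2|: x∈[1,7], y∈[2,7] → 6·5 = 30.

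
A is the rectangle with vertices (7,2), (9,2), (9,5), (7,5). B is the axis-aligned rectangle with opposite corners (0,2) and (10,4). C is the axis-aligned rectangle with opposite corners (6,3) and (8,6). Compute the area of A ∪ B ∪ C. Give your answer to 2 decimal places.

By inclusion–exclusion:
Individual areas: |A| = 6, |B| = 20, |C| = 6.
|A∩B|: x∈[7,9], y∈[2,4] → 2·2 = 4.
|A∩C|: x∈[7,8], y∈[3,5] → 1·2 = 2.
|B∩C|: x∈[6,8], y∈[3,4] → 2·1 = 2.
|A∩B∩C| = 1.
|A ∪ B ∪ C| = 32 − 8 + 1 = 25.00.

25.00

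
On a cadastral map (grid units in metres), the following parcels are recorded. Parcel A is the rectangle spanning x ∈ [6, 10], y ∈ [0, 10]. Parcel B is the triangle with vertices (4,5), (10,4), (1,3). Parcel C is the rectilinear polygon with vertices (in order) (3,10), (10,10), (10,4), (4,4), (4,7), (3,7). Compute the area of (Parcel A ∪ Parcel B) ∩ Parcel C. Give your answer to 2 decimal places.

25.67

The region (Parcel A ∪ Parcel B) ∩ Parcel C is the polygon with vertices (6,4.667), (6,10), (10,10), (10,4), (4,4), (4,5).
By the shoelace formula its area is 25.67.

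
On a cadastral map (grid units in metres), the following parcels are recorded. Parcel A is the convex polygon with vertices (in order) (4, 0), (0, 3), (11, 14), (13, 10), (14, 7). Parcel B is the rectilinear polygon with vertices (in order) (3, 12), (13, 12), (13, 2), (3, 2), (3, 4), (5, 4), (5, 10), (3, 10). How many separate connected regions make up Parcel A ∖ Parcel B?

Parcel A ∖ Parcel B splits into 3 disjoint pieces (area 18.3571, area 3, area 1.85).

3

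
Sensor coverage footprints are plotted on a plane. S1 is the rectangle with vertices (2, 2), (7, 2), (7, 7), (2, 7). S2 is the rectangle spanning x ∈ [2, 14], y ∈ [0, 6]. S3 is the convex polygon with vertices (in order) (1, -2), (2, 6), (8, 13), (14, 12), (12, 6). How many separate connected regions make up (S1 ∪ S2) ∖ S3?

2

(S1 ∪ S2) ∖ S3 splits into 2 disjoint pieces (area 0.4286, area 36.75).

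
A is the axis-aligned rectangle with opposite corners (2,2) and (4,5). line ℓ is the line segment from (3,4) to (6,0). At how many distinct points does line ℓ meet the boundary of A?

The segment meets the boundary at (4,2.667).

1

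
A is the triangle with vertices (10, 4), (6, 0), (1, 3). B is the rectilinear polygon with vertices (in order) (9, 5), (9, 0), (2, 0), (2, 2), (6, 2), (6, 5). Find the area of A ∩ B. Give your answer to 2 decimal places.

10.00

The intersection is the polygon with vertices (6,0), (2.667,2), (6,2), (6,3.556), (9,3.889), (9,3).
By the shoelace formula its area is 10.00.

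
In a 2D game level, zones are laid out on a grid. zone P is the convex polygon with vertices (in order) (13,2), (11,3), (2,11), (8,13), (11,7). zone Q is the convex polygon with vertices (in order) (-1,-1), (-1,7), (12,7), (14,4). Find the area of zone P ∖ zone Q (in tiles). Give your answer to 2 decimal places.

31.18

|zone P| = 43, |zone P∩zone Q| = 11.8235.
|zone P ∖ zone Q| = |zone P| − |zone P∩zone Q| = 43 − 11.8235 = 31.18.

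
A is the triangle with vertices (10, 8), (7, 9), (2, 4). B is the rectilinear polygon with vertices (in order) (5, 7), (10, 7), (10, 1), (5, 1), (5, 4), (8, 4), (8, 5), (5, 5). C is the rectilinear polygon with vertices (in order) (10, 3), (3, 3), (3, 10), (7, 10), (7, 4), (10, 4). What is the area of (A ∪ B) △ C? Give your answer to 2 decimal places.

39.75

|A ∪ B| = 34.75.
|(A ∪ B) ∩ C| = 13.
|(A ∪ B) △ C| = 34.75 + 31 − 26 = 39.75.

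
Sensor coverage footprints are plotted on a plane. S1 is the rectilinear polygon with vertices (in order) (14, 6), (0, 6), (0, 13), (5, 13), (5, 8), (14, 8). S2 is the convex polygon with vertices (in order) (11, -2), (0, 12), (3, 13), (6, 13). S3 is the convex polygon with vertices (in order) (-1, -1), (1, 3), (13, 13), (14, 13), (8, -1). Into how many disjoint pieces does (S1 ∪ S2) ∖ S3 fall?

3

(S1 ∪ S2) ∖ S3 splits into 3 disjoint pieces (area 2.8739, area 45.6217, area 5.1429).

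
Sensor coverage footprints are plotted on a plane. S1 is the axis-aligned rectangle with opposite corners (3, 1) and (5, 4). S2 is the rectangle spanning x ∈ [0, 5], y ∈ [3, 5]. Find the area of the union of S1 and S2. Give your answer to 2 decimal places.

By inclusion–exclusion:
Individual areas: |S1| = 6, |S2| = 10.
|S1∩S2|: x∈[3,5], y∈[3,4] → 2·1 = 2.
|S1 ∪ S2| = 16 − 2 = 14.00.

14.00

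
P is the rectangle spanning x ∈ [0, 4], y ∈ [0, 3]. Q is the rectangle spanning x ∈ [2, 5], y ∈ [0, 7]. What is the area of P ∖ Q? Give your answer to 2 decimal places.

6.00

|P∩Q|: x∈[2,4], y∈[0,3] → 2·3 = 6.
|P| = 12.
|P ∖ Q| = |P| − |P∩Q| = 12 − 6 = 6.00.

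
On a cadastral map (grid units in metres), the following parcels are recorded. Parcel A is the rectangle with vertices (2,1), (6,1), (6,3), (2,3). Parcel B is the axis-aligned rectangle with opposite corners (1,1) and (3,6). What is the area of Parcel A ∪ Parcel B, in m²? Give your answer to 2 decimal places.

By inclusion–exclusion:
Individual areas: |Parcel A| = 8, |Parcel B| = 10.
|Parcel A∩Parcel B|: x∈[2,3], y∈[1,3] → 1·2 = 2.
|Parcel A ∪ Parcel B| = 18 − 2 = 16.00.

16.00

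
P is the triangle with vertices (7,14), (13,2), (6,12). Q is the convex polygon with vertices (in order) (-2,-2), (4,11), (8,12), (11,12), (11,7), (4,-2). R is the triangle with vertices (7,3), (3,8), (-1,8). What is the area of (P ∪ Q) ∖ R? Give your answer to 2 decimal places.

|P ∪ Q| = 107.7621.
|(P ∪ Q) ∩ R| = 6.8298.
|(P ∪ Q) ∖ R| = 107.7621 − 6.8298 = 100.93.

100.93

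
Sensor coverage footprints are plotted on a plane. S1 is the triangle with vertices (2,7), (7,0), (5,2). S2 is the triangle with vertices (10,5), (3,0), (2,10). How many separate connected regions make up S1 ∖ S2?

S1 ∖ S2 splits into 2 disjoint pieces (area 0.0167, area 0.4505).

2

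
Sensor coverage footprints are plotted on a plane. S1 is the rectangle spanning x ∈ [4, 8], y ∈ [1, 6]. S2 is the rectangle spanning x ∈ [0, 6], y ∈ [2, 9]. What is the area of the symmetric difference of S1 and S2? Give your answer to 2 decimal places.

|S1∩S2|: x∈[4,6], y∈[2,6] → 2·4 = 8.
|S1 △ S2| = |S1| + |S2| − 2·|S1∩S2| = 20 + 42 − 16 = 46.00.

46.00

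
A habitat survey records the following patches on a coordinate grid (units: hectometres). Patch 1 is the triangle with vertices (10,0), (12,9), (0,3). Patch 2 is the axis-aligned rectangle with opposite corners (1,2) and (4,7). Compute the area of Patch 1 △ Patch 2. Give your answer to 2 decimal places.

51.13

|Patch 1| = 48, |Patch 2| = 15, |Patch 1∩Patch 2| = 5.9333.
|Patch 1 △ Patch 2| = |Patch 1| + |Patch 2| − 2·|Patch 1∩Patch 2| = 48 + 15 − 11.8667 = 51.13.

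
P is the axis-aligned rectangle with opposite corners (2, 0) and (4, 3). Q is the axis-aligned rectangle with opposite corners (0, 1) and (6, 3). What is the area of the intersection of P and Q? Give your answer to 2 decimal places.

4.00

|P∩Q|: x∈[2,4], y∈[1,3] → 2·2 = 4.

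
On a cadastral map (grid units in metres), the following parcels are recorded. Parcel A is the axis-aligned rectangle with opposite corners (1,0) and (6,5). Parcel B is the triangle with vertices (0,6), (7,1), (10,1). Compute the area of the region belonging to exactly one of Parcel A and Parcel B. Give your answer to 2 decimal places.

25.39

|Parcel A| = 25, |Parcel B| = 7.5, |Parcel A∩Parcel B| = 3.5571.
|Parcel A △ Parcel B| = |Parcel A| + |Parcel B| − 2·|Parcel A∩Parcel B| = 25 + 7.5 − 7.1143 = 25.39.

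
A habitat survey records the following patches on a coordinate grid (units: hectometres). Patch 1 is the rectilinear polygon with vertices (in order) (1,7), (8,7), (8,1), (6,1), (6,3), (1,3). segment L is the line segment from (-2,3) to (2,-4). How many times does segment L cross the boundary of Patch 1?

0

The segment lies entirely outside Patch 1 and never meets its boundary.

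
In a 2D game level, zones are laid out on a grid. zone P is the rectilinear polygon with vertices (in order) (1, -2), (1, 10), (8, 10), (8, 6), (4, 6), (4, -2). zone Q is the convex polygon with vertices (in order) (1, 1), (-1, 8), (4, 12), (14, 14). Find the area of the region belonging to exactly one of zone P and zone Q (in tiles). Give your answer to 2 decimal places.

|zone P| = 52, |zone Q| = 73.5, |zone P∩zone Q| = 36.4.
|zone P △ zone Q| = |zone P| + |zone Q| − 2·|zone P∩zone Q| = 52 + 73.5 − 72.8 = 52.70.

52.70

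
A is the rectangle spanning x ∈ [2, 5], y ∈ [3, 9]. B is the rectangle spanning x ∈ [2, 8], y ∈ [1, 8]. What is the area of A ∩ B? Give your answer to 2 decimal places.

15.00

|A∩B|: x∈[2,5], y∈[3,8] → 3·5 = 15.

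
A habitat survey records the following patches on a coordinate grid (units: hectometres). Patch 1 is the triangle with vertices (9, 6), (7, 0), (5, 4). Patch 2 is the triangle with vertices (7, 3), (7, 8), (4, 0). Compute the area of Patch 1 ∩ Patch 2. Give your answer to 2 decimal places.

3.28

The intersection is the polygon with vertices (5.286,3.429), (5.615,4.308), (7,5), (7,3), (6,2).
By the shoelace formula its area is 3.28.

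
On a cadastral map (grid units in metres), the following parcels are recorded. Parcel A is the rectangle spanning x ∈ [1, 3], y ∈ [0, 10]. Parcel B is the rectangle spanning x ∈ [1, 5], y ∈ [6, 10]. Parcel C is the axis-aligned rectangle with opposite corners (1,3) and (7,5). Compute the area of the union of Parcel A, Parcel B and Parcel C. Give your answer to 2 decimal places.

By inclusion–exclusion:
Individual areas: |Parcel A| = 20, |Parcel B| = 16, |Parcel C| = 12.
|Parcel A∩Parcel B|: x∈[1,3], y∈[6,10] → 2·4 = 8.
|Parcel A∩Parcel C|: x∈[1,3], y∈[3,5] → 2·2 = 4.
|Parcel B∩Parcel C| = 0 (no overlap).
|Parcel A∩Parcel B∩Parcel C| = 0.
|Parcel A ∪ Parcel B ∪ Parcel C| = 48 − 12 + 0 = 36.00.

36.00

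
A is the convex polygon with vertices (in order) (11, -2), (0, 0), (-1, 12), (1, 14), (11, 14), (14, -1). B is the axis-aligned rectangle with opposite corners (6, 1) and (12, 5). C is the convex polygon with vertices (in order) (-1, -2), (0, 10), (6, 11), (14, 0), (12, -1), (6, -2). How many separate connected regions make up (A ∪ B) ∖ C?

(A ∪ B) ∖ C splits into 2 disjoint pieces (area 70.5546, area 3.3221).

2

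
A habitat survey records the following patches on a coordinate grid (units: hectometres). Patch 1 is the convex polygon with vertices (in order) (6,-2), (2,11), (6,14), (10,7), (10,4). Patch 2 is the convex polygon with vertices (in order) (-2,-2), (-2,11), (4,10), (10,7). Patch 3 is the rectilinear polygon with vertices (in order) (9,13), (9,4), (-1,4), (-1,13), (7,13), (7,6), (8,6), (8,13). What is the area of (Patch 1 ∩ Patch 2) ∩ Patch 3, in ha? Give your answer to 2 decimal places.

22.99

|Patch 1 ∩ Patch 2| = 26.9054.
|(Patch 1 ∩ Patch 2) ∩ Patch 3| = 22.99.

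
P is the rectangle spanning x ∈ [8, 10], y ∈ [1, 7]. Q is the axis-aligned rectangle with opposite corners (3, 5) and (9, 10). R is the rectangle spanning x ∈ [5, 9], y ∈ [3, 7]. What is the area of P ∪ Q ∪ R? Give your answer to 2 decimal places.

By inclusion–exclusion:
Individual areas: |P| = 12, |Q| = 30, |R| = 16.
|P∩Q|: x∈[8,9], y∈[5,7] → 1·2 = 2.
|P∩R|: x∈[8,9], y∈[3,7] → 1·4 = 4.
|Q∩R|: x∈[5,9], y∈[5,7] → 4·2 = 8.
|P∩Q∩R| = 2.
|P ∪ Q ∪ R| = 58 − 14 + 2 = 46.00.

46.00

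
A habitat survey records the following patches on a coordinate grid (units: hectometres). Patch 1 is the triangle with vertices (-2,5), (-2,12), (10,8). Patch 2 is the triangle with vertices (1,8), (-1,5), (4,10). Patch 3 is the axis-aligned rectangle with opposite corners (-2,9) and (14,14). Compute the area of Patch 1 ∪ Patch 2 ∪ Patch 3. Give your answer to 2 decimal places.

By inclusion–exclusion:
Individual areas: |Patch 1| = 42, |Patch 2| = 2.5, |Patch 3| = 80.
|Patch 1∩Patch 2| = 2.4833.
|Patch 1∩Patch 3| = 13.5.
|Patch 2∩Patch 3| = 0.25.
|Patch 1∩Patch 2∩Patch 3| = 0.25.
|Patch 1 ∪ Patch 2 ∪ Patch 3| = 124.5 − 16.2333 + 0.25 = 108.52.

108.52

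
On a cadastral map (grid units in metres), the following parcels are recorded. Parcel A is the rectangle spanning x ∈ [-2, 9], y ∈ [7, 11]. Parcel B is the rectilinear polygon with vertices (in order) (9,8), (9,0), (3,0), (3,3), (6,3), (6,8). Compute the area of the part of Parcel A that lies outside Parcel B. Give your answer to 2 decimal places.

|Parcel A| = 44, |Parcel A∩Parcel B| = 3.
|Parcel A ∖ Parcel B| = |Parcel A| − |Parcel A∩Parcel B| = 44 − 3 = 41.00.

41.00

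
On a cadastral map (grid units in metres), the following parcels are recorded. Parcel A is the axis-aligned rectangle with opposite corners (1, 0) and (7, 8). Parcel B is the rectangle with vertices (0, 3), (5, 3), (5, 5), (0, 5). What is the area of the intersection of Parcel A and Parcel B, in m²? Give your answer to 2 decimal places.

|Parcel A∩Parcel B|: x∈[1,5], y∈[3,5] → 4·2 = 8.

8.00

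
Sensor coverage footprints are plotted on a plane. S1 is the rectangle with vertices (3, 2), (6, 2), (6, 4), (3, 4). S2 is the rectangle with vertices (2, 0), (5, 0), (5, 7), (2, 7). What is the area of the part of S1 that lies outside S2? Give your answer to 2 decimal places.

2.00

|S1∩S2|: x∈[3,5], y∈[2,4] → 2·2 = 4.
|S1| = 6.
|S1 ∖ S2| = |S1| − |S1∩S2| = 6 − 4 = 2.00.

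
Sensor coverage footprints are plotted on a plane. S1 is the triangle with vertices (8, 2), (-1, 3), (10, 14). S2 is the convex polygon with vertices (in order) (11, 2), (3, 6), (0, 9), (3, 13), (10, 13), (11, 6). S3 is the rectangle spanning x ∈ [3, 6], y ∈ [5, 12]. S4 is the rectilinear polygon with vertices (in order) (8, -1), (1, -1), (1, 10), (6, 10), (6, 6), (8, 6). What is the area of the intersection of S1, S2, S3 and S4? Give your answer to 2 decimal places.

9.50

The intersection is the polygon with vertices (3,7), (6,10), (6,6), (6,5), (5,5), (3,6).
By the shoelace formula its area is 9.50.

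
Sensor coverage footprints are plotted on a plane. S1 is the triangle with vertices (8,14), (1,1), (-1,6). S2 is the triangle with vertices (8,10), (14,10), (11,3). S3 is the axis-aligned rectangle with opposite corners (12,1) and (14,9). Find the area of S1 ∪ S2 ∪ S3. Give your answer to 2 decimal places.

64.62

By inclusion–exclusion:
Individual areas: |S1| = 30.5, |S2| = 21, |S3| = 16.
|S1∩S2| = 0.
|S1∩S3| = 0.
|S2∩S3| = 2.881.
|S1∩S2∩S3| = 0.
|S1 ∪ S2 ∪ S3| = 67.5 − 2.881 + 0 = 64.62.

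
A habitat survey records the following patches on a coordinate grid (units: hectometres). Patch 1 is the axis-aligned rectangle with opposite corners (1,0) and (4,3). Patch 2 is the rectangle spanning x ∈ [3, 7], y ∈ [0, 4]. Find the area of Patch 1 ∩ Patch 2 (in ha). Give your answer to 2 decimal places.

|Patch 1∩Patch 2|: x∈[3,4], y∈[0,3] → 1·3 = 3.

3.00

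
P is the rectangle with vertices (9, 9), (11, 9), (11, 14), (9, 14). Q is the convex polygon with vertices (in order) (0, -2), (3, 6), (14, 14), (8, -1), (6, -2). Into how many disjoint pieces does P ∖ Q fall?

P ∖ Q is a single connected region.

1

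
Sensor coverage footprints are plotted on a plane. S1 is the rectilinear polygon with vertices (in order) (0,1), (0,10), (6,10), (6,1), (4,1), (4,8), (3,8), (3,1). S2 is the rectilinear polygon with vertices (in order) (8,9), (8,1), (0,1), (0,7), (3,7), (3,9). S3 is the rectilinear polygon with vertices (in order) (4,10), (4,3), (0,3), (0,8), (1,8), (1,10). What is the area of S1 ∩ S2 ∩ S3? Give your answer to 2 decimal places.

13.00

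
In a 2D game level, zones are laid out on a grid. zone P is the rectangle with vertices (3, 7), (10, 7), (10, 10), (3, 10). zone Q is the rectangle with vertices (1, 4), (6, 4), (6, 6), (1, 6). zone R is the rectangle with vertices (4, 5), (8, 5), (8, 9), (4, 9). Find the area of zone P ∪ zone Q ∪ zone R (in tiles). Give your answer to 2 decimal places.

By inclusion–exclusion:
Individual areas: |zone P| = 21, |zone Q| = 10, |zone R| = 16.
|zone P∩zone Q| = 0 (no overlap).
|zone P∩zone R|: x∈[4,8], y∈[7,9] → 4·2 = 8.
|zone Q∩zone R|: x∈[4,6], y∈[5,6] → 2·1 = 2.
|zone P∩zone Q∩zone R| = 0.
|zone P ∪ zone Q ∪ zone R| = 47 − 10 + 0 = 37.00.

37.00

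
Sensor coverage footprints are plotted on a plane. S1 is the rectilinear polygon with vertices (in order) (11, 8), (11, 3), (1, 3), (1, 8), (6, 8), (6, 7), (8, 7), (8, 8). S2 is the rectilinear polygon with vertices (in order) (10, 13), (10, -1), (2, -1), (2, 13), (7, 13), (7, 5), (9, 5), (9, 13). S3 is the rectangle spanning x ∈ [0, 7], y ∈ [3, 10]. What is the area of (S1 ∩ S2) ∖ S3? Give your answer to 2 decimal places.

|S1 ∩ S2| = 33.
|(S1 ∩ S2) ∩ S3| = 24.
|(S1 ∩ S2) ∖ S3| = 33 − 24 = 9.00.

9.00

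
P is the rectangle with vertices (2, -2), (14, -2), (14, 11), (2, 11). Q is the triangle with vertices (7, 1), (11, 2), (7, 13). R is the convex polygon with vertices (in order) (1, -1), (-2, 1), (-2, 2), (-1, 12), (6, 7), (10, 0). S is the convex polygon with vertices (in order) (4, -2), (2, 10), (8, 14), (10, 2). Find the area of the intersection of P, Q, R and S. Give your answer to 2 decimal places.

4.52

The intersection is the polygon with vertices (7,5.25), (9.125,1.531), (7,1).
By the shoelace formula its area is 4.52.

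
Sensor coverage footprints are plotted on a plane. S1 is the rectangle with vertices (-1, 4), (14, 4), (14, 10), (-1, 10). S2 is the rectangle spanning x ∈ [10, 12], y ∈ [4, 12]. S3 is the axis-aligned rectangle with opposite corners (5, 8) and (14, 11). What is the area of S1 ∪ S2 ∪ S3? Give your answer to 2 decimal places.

101.00

By inclusion–exclusion:
Individual areas: |S1| = 90, |S2| = 16, |S3| = 27.
|S1∩S2|: x∈[10,12], y∈[4,10] → 2·6 = 12.
|S1∩S3|: x∈[5,14], y∈[8,10] → 9·2 = 18.
|S2∩S3|: x∈[10,12], y∈[8,11] → 2·3 = 6.
|S1∩S2∩S3| = 4.
|S1 ∪ S2 ∪ S3| = 133 − 36 + 4 = 101.00.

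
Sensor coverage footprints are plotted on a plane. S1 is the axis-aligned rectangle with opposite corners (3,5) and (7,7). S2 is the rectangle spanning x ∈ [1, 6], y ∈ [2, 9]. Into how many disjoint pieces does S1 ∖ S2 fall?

1

S1 ∖ S2 is a single connected region.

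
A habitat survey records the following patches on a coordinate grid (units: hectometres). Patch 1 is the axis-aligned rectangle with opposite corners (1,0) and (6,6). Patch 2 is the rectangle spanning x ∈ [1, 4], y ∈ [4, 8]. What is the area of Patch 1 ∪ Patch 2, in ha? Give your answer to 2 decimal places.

36.00

By inclusion–exclusion:
Individual areas: |Patch 1| = 30, |Patch 2| = 12.
|Patch 1∩Patch 2|: x∈[1,4], y∈[4,6] → 3·2 = 6.
|Patch 1 ∪ Patch 2| = 42 − 6 = 36.00.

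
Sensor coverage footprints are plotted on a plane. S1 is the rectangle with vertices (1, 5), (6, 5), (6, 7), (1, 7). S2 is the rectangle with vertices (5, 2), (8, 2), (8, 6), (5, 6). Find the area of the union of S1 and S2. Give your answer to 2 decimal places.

21.00

By inclusion–exclusion:
Individual areas: |S1| = 10, |S2| = 12.
|S1∩S2|: x∈[5,6], y∈[5,6] → 1·1 = 1.
|S1 ∪ S2| = 22 − 1 = 21.00.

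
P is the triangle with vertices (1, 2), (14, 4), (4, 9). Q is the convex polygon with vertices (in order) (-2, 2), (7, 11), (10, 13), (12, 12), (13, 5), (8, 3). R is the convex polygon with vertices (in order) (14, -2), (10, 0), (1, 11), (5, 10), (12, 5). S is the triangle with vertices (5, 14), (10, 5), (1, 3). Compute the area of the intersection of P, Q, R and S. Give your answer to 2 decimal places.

13.73

The intersection is the polygon with vertices (9.231,6.385), (10,5), (6.538,4.231), (3.7,7.7), (4.667,8.667).
By the shoelace formula its area is 13.73.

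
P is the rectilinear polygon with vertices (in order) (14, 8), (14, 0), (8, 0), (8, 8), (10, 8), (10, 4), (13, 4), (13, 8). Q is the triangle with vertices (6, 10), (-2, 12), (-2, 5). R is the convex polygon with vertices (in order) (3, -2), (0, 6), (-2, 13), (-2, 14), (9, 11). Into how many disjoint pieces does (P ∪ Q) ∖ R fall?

2

(P ∪ Q) ∖ R splits into 2 disjoint pieces (area 36, area 7.6037).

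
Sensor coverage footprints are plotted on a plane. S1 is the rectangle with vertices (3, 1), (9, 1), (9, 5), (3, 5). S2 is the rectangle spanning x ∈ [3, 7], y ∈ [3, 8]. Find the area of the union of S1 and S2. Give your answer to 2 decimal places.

36.00

By inclusion–exclusion:
Individual areas: |S1| = 24, |S2| = 20.
|S1∩S2|: x∈[3,7], y∈[3,5] → 4·2 = 8.
|S1 ∪ S2| = 44 − 8 = 36.00.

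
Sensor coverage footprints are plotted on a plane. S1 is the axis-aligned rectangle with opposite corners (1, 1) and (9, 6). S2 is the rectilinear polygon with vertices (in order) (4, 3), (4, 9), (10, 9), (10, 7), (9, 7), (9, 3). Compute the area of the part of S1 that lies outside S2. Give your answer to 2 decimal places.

|S1| = 40, |S1∩S2| = 15.
|S1 ∖ S2| = |S1| − |S1∩S2| = 40 − 15 = 25.00.

25.00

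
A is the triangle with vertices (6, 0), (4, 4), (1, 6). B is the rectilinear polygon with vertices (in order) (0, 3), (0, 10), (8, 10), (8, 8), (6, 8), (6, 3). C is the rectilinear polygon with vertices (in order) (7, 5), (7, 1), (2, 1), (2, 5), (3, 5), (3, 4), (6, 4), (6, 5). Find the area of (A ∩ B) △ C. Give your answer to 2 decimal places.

15.87

|A ∩ B| = 2.5.
|(A ∩ B) ∩ C| = 1.8167.
|(A ∩ B) △ C| = 2.5 + 17 − 3.6333 = 15.87.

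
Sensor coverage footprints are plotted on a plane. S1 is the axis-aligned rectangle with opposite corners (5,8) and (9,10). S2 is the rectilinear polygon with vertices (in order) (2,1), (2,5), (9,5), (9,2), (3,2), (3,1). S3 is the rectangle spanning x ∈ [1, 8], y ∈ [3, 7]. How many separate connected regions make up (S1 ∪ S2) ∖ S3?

(S1 ∪ S2) ∖ S3 splits into 2 disjoint pieces (area 8, area 10).

2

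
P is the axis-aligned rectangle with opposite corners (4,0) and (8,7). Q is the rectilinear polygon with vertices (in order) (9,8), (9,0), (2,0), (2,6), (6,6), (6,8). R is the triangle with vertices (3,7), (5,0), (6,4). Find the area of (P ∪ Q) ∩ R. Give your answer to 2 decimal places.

The region (P ∪ Q) ∩ R is the polygon with vertices (4,6), (6,4), (5,0), (3.286,6).
By the shoelace formula its area is 7.14.

7.14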